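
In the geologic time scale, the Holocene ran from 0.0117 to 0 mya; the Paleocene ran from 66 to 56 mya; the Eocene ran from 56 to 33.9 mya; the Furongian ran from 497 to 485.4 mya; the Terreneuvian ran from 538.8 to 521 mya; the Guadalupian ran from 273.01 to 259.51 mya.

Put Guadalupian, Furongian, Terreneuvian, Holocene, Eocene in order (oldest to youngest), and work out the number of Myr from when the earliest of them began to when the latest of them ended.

Terreneuvian, Furongian, Guadalupian, Eocene, Holocene; total span 538.8 Myr

Start ages (Ma): Terreneuvian 538.8, Furongian 497, Guadalupian 273.01, Eocene 56, Holocene 0.0117.
Ordered oldest to youngest: Terreneuvian, Furongian, Guadalupian, Eocene, Holocene.
Span = 538.8 − 0 = 538.8 Myr.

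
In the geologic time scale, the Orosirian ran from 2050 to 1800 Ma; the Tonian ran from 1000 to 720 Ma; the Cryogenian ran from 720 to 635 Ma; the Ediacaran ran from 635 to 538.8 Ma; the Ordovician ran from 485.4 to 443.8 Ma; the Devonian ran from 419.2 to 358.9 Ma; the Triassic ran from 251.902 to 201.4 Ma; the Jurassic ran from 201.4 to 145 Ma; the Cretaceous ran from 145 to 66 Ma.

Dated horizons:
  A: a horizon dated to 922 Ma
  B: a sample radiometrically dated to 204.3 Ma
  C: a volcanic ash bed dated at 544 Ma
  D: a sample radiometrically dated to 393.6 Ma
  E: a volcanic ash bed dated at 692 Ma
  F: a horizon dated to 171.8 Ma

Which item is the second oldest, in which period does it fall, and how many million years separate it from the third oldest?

E, in the Cryogenian; 148 million years to C

Larger Ma means older, so oldest first: A 922 > E 692 > C 544 > D 393.6 > B 204.3 > F 171.8.
Counting 2 along gives E (692 Ma); the excerpt puts that inside the Cryogenian, 720–635 Ma.
Next in line is C (544 Ma), and 692 − 544 = 148 Myr.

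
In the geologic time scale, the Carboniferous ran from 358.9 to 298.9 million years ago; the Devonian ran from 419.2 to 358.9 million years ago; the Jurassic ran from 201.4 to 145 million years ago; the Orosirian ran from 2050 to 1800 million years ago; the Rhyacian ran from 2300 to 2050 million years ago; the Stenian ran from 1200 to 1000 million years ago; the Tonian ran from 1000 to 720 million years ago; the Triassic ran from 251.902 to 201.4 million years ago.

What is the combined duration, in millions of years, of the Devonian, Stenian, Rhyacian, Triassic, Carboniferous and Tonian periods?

900.802 million years

Each duration: Devonian = 60.3; Stenian = 200; Rhyacian = 250; Triassic = 50.502; Carboniferous = 60; Tonian = 280.
Sum: 60.3 + 200 + 250 + 50.502 + 60 + 280 = 900.802 Myr.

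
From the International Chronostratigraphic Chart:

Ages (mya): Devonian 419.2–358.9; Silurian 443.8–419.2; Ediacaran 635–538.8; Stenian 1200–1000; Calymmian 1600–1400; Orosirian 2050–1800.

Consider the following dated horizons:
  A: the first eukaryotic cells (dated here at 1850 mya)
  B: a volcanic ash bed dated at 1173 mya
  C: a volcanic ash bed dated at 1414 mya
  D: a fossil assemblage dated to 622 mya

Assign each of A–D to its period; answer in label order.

A: 1850 Ma lies in 2050–1800 Ma, so Orosirian.
B: 1173 Ma lies in 1200–1000 Ma, so Stenian.
C: 1414 Ma lies in 1600–1400 Ma, so Calymmian.
D: 622 Ma lies in 635–538.8 Ma, so Ediacaran.

A — Orosirian; B — Stenian; C — Calymmian; D — Ediacaran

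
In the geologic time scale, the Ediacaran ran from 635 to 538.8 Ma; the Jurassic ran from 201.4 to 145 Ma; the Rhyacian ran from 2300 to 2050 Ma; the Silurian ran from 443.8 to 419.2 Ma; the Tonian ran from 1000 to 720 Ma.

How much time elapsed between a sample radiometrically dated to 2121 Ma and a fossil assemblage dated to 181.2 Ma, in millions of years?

1939.8 million years

2121 − 181.2 = 1939.8 million years.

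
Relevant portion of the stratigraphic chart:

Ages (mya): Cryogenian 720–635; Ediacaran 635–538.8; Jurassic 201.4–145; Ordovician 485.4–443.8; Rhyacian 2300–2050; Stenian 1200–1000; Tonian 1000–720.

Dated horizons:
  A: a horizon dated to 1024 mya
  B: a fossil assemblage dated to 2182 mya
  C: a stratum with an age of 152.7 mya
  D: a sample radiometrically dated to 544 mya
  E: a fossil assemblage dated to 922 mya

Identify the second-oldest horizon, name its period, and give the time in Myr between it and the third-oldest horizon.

Larger Ma means older, so oldest first: B 2182 > A 1024 > E 922 > D 544 > C 152.7.
Counting 2 along gives A (1024 Ma); the excerpt puts that inside the Stenian, 1200–1000 Ma.
Next in line is E (922 Ma), and 1024 − 922 = 102 Myr.

A, in the Stenian; 102 million years to E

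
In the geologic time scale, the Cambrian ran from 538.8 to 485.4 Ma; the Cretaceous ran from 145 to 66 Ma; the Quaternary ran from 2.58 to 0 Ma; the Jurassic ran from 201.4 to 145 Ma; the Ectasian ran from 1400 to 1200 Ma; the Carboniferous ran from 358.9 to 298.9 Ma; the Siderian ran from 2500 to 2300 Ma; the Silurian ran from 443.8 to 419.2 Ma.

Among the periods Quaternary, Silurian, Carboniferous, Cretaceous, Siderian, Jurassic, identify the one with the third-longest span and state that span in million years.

Carboniferous, 60 million years

Start − end for each: Quaternary 2.58 − 0 = 2.58; Silurian 443.8 − 419.2 = 24.6; Carboniferous 358.9 − 298.9 = 60; Cretaceous 145 − 66 = 79; Siderian 2500 − 2300 = 200; Jurassic 201.4 − 145 = 56.4.
Ranking these from longest: Siderian > Cretaceous > Carboniferous > Jurassic > Silurian > Quaternary.
Position 3 in that ranking is Carboniferous, which lasted 60 Myr.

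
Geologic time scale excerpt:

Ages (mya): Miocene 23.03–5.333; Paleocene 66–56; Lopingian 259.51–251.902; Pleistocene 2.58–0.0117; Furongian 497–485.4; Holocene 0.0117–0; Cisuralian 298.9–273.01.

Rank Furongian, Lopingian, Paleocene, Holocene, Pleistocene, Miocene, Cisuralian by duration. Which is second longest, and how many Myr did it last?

Durations: Furongian 11.6; Lopingian 7.608; Paleocene 10; Holocene 0.0117; Pleistocene 2.5683; Miocene 17.697; Cisuralian 25.89 Myr.
Sorted longest-first: Cisuralian (25.89), Miocene (17.697), Furongian (11.6), Paleocene (10), Lopingian (7.608), Pleistocene (2.5683), Holocene (0.0117).
The second longest is Miocene at 17.697 Myr.

Miocene, 17.697 million years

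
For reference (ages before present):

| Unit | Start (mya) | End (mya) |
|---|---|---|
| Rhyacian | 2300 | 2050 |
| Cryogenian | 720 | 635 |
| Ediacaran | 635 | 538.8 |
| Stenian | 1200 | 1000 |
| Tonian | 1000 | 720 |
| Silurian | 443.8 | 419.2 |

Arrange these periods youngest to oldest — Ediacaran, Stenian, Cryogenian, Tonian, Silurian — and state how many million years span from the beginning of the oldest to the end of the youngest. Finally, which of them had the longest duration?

Silurian → Ediacaran → Cryogenian → Tonian → Stenian; total span 780.8 Myr; longest is Tonian

From the excerpt: Ediacaran 635–538.8; Stenian 1200–1000; Cryogenian 720–635; Tonian 1000–720; Silurian 443.8–419.2 (Ma).
Larger Ma is earlier, so the oldest is Stenian and the youngest is Silurian; youngest to oldest: Silurian, Ediacaran, Cryogenian, Tonian, Stenian.
Oldest start 1200 minus youngest end 419.2 gives 780.8 Myr overall.
Individual lengths (start − end): Stenian 200; Ediacaran 96.2; Silurian 24.6; Tonian 280; Cryogenian 85. The largest is Tonian at 280 Myr.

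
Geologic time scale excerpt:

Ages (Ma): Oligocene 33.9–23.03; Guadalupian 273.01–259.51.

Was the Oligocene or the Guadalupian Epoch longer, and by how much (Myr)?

Oligocene: 33.9 − 23.03 = 10.87 Myr.
Guadalupian: 273.01 − 259.51 = 13.5 Myr.
Difference: 13.5 − 10.87 = 2.63 Myr, so the Guadalupian was longer.

Guadalupian, by 2.63 million years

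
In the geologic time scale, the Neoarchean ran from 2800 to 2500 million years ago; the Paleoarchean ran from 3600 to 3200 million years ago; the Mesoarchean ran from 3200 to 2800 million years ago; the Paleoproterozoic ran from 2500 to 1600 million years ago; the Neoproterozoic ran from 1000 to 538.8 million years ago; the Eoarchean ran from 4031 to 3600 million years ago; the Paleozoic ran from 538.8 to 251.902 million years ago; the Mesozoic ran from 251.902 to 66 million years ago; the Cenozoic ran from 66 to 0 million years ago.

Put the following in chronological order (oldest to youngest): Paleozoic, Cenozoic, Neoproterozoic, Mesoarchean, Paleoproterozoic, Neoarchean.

Mesoarchean, Neoarchean, Paleoproterozoic, Neoproterozoic, Paleozoic, Cenozoic

The oldest of these is Mesoarchean (starts 3200 Ma) and the youngest is Cenozoic (ends 0 Ma).
In between, by decreasing start age: Neoarchean (2800), Paleoproterozoic (2500), Neoproterozoic (1000), Paleozoic (538.8).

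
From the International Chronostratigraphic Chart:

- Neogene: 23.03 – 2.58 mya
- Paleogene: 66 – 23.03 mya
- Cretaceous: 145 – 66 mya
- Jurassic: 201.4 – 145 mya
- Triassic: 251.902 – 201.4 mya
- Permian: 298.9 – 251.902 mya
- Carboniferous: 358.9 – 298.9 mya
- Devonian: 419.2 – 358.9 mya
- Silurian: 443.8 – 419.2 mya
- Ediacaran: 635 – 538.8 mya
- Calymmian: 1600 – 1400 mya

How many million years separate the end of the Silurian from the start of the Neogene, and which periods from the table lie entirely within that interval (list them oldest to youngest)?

The Silurian closes at 419.2 Ma and the Neogene opens at 23.03 Ma, so the interval is 419.2 − 23.03 = 396.17 Myr.
A period fits inside if it starts at or after 419.2 Ma and ends at or before 23.03 Ma; oldest first that gives Devonian, Carboniferous, Permian, Triassic, Jurassic, Cretaceous, Paleogene.

396.17 million years; Devonian, Carboniferous, Permian, Triassic, Jurassic, Cretaceous, Paleogene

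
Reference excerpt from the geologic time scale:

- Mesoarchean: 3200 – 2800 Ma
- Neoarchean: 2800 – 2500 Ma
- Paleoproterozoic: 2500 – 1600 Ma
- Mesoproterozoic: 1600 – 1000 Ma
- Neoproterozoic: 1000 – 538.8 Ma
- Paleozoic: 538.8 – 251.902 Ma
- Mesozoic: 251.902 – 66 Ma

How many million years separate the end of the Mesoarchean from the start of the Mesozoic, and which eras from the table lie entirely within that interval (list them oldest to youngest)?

The Mesoarchean closes at 2800 Ma and the Mesozoic opens at 251.902 Ma, so the interval is 2800 − 251.902 = 2548.098 Myr.
An era fits inside if it starts at or after 2800 Ma and ends at or before 251.902 Ma; oldest first that gives Neoarchean, Paleoproterozoic, Mesoproterozoic, Neoproterozoic, Paleozoic.

2548.098 million years; Neoarchean, Paleoproterozoic, Mesoproterozoic, Neoproterozoic, Paleozoic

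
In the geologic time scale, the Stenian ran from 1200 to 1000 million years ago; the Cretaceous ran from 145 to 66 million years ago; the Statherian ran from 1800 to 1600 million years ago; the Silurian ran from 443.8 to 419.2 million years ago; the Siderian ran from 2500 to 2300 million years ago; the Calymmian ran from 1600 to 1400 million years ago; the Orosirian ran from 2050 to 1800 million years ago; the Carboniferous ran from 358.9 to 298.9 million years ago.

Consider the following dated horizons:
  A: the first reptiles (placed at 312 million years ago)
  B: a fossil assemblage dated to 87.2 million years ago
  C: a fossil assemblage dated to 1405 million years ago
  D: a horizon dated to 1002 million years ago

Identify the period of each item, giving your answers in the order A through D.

A: 312 Ma lies in 358.9–298.9 Ma, so Carboniferous.
B: 87.2 Ma lies in 145–66 Ma, so Cretaceous.
C: 1405 Ma lies in 1600–1400 Ma, so Calymmian.
D: 1002 Ma lies in 1200–1000 Ma, so Stenian.

A — Carboniferous; B — Cretaceous; C — Calymmian; D — Stenian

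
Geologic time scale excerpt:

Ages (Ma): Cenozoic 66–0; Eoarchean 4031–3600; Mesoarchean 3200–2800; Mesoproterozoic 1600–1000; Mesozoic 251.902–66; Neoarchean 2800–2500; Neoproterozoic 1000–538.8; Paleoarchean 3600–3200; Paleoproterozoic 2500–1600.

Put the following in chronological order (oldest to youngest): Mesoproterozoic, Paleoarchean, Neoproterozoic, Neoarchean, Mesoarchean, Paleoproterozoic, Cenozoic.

Paleoarchean, then Mesoarchean, then Neoarchean, then Paleoproterozoic, then Mesoproterozoic, then Neoproterozoic, then Cenozoic

Sorting by start age (descending Ma, since larger Ma = older): Paleoarchean start 3600, Mesoarchean start 3200, Neoarchean start 2800, Paleoproterozoic start 2500, Mesoproterozoic start 1600, Neoproterozoic start 1000, Cenozoic start 66.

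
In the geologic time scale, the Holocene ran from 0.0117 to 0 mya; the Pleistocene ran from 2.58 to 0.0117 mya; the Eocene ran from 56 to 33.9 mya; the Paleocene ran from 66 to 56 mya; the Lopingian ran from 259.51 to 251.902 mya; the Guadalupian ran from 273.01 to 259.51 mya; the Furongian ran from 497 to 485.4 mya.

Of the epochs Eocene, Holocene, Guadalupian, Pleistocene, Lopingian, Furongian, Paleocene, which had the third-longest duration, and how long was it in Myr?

Furongian, 11.6 million years

Start − end for each: Eocene 56 − 33.9 = 22.1; Holocene 0.0117 − 0 = 0.0117; Guadalupian 273.01 − 259.51 = 13.5; Pleistocene 2.58 − 0.0117 = 2.5683; Lopingian 259.51 − 251.902 = 7.608; Furongian 497 − 485.4 = 11.6; Paleocene 66 − 56 = 10.
Ranking these from longest: Eocene > Guadalupian > Furongian > Paleocene > Lopingian > Pleistocene > Holocene.
Position 3 in that ranking is Furongian, which lasted 11.6 Myr.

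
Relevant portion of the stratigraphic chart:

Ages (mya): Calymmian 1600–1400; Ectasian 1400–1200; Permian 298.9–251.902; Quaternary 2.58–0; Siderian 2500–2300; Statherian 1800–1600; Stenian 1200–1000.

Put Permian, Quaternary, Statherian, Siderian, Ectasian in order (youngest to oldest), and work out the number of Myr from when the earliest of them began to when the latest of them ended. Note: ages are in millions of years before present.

Quaternary, Permian, Ectasian, Statherian, Siderian; total span 2500 Myr

Start ages (Ma): Siderian 2500, Statherian 1800, Ectasian 1400, Permian 298.9, Quaternary 2.58.
Ordered youngest to oldest: Quaternary, Permian, Ectasian, Statherian, Siderian.
Span = 2500 − 0 = 2500 Myr.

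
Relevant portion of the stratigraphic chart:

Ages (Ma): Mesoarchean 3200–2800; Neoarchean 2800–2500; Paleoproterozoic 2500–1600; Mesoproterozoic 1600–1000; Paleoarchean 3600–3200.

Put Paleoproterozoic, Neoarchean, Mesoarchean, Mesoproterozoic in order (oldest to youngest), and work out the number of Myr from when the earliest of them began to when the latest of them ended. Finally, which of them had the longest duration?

Start ages (Ma): Mesoarchean 3200, Neoarchean 2800, Paleoproterozoic 2500, Mesoproterozoic 1600.
Ordered oldest to youngest: Mesoarchean, Neoarchean, Paleoproterozoic, Mesoproterozoic.
Span = 3200 − 1000 = 2200 Myr.
Durations: Mesoarchean 400, Neoarchean 300, Mesoproterozoic 600, Paleoproterozoic 900 → longest is Paleoproterozoic (900 Myr).

Mesoarchean → Neoarchean → Paleoproterozoic → Mesoproterozoic; total span 2200 Myr; longest is Paleoproterozoic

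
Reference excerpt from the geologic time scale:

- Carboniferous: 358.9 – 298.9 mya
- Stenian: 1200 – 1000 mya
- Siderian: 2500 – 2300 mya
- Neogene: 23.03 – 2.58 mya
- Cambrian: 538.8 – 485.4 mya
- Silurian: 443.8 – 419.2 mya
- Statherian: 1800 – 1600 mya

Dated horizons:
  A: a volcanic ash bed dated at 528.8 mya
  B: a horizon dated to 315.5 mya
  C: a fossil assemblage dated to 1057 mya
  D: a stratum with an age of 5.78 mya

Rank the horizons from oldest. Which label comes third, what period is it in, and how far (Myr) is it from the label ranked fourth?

B, in the Carboniferous; 309.72 million years to D

Sorted oldest-first by Ma: C (1057), A (528.8), B (315.5), D (5.78).
The third oldest is B at 315.5 Ma, which lies in 358.9–298.9 Ma: the Carboniferous.
The fourth oldest is D at 5.78 Ma; separation = |315.5 − 5.78| = 309.72 Myr.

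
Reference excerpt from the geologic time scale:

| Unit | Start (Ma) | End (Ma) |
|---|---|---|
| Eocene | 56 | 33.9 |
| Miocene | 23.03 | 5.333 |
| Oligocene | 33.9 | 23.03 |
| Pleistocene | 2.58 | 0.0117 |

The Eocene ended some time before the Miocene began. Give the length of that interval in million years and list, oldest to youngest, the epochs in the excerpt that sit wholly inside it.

End of Eocene = 33.9 Ma; start of Miocene = 23.03 Ma.
Gap = 33.9 − 23.03 = 10.87 Myr.
Epochs wholly inside 33.9–23.03 Ma: Oligocene (33.9–23.03).

10.87 million years; Oligocene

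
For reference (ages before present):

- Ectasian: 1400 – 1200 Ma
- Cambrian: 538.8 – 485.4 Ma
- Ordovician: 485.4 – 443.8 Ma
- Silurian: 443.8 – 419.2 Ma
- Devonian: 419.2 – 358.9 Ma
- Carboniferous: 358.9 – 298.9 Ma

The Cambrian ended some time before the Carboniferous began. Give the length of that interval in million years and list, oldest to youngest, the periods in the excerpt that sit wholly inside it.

The Cambrian closes at 485.4 Ma and the Carboniferous opens at 358.9 Ma, so the interval is 485.4 − 358.9 = 126.5 Myr.
A period fits inside if it starts at or after 485.4 Ma and ends at or before 358.9 Ma; oldest first that gives Ordovician, Silurian, Devonian.

126.5 million years; Ordovician, Silurian, Devonian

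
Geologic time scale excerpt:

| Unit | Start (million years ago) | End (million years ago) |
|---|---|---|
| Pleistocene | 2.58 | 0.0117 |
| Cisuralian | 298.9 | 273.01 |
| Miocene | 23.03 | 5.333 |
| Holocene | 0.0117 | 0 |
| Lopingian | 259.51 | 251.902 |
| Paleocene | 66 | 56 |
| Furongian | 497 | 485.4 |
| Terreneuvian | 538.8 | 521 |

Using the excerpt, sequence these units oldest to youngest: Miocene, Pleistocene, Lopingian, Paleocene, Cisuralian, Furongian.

Furongian → Cisuralian → Lopingian → Paleocene → Miocene → Pleistocene

Read off each span (Ma): Miocene 23.03–5.333; Pleistocene 2.58–0.0117; Lopingian 259.51–251.902; Paleocene 66–56; Cisuralian 298.9–273.01; Furongian 497–485.4.
Larger Ma is older, so oldest→youngest is Furongian, Cisuralian, Lopingian, Paleocene, Miocene, Pleistocene.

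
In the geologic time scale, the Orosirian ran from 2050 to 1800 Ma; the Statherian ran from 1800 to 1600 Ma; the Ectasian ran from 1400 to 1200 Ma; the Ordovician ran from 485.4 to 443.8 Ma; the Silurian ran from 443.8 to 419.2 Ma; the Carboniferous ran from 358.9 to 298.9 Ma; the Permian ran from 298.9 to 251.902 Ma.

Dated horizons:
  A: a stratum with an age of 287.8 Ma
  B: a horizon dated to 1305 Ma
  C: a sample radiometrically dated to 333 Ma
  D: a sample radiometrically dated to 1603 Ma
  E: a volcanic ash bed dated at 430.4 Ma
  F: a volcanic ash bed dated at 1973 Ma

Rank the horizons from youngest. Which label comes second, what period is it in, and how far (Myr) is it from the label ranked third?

C, in the Carboniferous; 97.4 million years to E

Smaller Ma means younger, so youngest first: A 287.8 < C 333 < E 430.4 < B 1305 < D 1603 < F 1973.
Counting 2 along gives C (333 Ma); the excerpt puts that inside the Carboniferous, 358.9–298.9 Ma.
Next in line is E (430.4 Ma), and 430.4 − 333 = 97.4 Myr.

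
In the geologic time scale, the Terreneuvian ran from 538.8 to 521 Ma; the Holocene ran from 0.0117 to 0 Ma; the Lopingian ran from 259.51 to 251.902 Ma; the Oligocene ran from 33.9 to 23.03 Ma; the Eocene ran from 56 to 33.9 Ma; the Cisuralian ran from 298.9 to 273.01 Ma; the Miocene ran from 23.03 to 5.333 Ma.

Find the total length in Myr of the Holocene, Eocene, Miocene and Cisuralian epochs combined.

Duration is start − end for each: (0.0117 − 0) + (56 − 33.9) + (23.03 − 5.333) + (298.9 − 273.01).
That is 0.0117 + 22.1 + 17.697 + 25.89, which totals 65.6987 million years.

65.6987 million years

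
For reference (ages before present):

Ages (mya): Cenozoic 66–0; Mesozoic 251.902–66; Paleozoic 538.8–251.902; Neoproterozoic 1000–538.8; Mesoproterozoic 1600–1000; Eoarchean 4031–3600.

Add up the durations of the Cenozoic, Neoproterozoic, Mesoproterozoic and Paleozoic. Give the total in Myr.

Each duration: Cenozoic = 66; Neoproterozoic = 461.2; Mesoproterozoic = 600; Paleozoic = 286.898.
Sum: 66 + 461.2 + 600 + 286.898 = 1414.098 Myr.

1414.098 million years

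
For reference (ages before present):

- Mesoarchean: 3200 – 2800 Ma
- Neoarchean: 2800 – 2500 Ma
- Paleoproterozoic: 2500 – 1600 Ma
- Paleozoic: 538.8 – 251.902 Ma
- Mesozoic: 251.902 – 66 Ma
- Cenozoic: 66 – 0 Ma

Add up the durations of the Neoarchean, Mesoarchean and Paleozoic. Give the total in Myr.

Duration is start − end for each: (2800 − 2500) + (3200 − 2800) + (538.8 − 251.902).
That is 300 + 400 + 286.898, which totals 986.898 million years.

986.898 million years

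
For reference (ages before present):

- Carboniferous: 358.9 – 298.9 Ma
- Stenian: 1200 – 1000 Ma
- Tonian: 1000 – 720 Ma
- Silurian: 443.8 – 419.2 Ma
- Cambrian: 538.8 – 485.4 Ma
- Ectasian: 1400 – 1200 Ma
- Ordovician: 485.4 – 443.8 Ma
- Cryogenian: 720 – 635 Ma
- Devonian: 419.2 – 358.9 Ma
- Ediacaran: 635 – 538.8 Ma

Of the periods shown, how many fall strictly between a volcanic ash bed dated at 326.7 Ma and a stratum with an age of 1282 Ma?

8

The older date is 1282 Ma and the younger is 326.7 Ma.
Periods with start < 1282 and end > 326.7 Ma: Stenian (1200–1000), Tonian (1000–720), Cryogenian (720–635), Ediacaran (635–538.8), Cambrian (538.8–485.4), Ordovician (485.4–443.8), Silurian (443.8–419.2), Devonian (419.2–358.9).
That is 8 complete periods.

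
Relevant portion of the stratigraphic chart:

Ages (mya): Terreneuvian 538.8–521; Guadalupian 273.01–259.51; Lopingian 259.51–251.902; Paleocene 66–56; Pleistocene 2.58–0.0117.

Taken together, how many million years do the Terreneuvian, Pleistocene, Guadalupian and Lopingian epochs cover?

41.4763 million years

Each duration: Terreneuvian = 17.8; Pleistocene = 2.5683; Guadalupian = 13.5; Lopingian = 7.608.
Sum: 17.8 + 2.5683 + 13.5 + 7.608 = 41.4763 Myr.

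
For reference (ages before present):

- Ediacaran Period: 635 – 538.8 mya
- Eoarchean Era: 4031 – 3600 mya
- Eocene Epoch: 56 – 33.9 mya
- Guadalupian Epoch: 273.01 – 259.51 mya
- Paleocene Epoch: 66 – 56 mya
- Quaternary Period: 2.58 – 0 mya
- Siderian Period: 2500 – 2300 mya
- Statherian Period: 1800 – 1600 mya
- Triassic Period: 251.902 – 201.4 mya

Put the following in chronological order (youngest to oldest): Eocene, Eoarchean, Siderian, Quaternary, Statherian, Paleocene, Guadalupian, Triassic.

Quaternary, then Eocene, then Paleocene, then Triassic, then Guadalupian, then Statherian, then Siderian, then Eoarchean

Sorting by start age (ascending Ma, since larger Ma = older): Quaternary began 2.58, Eocene began 56, Paleocene began 66, Triassic began 251.902, Guadalupian began 273.01, Statherian began 1800, Siderian began 2500, Eoarchean began 4031.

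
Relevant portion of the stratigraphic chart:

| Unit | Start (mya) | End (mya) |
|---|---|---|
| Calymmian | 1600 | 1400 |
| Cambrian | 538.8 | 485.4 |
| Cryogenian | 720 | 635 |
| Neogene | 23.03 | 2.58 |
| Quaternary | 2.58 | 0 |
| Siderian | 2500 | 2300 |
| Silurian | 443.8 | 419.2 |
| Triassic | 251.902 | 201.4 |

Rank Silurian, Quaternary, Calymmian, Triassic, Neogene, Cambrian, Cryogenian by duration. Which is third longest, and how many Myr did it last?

Cambrian, 53.4 million years

Durations: Silurian 24.6; Quaternary 2.58; Calymmian 200; Triassic 50.502; Neogene 20.45; Cambrian 53.4; Cryogenian 85 Myr.
Sorted longest-first: Calymmian (200), Cryogenian (85), Cambrian (53.4), Triassic (50.502), Silurian (24.6), Neogene (20.45), Quaternary (2.58).
The third longest is Cambrian at 53.4 Myr.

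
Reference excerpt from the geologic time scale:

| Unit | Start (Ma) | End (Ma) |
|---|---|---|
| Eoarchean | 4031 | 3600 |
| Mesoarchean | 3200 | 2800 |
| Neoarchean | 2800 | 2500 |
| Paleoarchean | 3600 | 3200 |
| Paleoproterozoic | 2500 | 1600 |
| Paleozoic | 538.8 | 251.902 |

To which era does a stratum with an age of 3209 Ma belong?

Paleoarchean

3209 Ma lies between 3600 and 3200 Ma, so it falls in the Paleoarchean.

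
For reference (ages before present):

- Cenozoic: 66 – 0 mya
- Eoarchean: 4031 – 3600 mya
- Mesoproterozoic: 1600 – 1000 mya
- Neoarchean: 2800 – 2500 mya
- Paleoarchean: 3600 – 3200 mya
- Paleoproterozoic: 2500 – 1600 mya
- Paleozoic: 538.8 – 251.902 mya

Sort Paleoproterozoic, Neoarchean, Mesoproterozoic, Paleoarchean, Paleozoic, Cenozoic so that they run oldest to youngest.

Paleoarchean, then Neoarchean, then Paleoproterozoic, then Mesoproterozoic, then Paleozoic, then Cenozoic

The oldest of these is Paleoarchean (starts 3600 Ma) and the youngest is Cenozoic (ends 0 Ma).
In between, by decreasing start age: Neoarchean (2800), Paleoproterozoic (2500), Mesoproterozoic (1600), Paleozoic (538.8).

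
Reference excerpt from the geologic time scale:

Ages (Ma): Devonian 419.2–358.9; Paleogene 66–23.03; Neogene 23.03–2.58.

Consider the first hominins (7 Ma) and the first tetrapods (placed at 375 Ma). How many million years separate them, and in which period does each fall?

Elapsed time: 375 − 7 = 368 Myr.
7 Ma lies within 23.03–2.58 Ma: Neogene.
375 Ma lies within 419.2–358.9 Ma: Devonian.

368 million years apart; the first in the Neogene, the second in the Devonian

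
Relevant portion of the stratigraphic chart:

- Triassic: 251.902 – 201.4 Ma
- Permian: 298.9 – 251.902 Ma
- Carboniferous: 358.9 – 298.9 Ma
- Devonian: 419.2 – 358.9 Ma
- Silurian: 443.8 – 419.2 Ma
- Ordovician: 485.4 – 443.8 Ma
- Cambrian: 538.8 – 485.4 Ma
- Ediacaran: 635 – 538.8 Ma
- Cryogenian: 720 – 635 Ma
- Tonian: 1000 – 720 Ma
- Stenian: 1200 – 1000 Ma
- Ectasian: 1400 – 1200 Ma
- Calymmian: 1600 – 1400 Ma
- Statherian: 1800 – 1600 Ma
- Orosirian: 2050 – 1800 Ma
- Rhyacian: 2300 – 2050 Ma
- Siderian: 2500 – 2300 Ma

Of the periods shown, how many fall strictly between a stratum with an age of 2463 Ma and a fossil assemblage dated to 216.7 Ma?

2463 Ma sits inside the Siderian (2500–2300) and 216.7 Ma inside the Triassic (251.902–201.4); neither of those is wholly between the two dates.
The listed periods lying completely between them are Rhyacian, Orosirian, Statherian, Calymmian, Ectasian, Stenian, Tonian, Cryogenian, Ediacaran, Cambrian, Ordovician, Silurian, Devonian, Carboniferous, Permian — 15 in all.

15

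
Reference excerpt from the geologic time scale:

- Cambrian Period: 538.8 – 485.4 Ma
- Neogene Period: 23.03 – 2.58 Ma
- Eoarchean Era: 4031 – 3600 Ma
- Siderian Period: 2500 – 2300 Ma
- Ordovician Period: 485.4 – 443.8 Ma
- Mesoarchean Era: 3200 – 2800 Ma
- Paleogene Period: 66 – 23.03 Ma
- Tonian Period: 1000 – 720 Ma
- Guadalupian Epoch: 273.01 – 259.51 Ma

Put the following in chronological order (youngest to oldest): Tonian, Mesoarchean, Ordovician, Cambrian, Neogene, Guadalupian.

The oldest of these is Mesoarchean (starts 3200 Ma) and the youngest is Neogene (ends 2.58 Ma).
In between, by decreasing start age: Tonian (1000), Cambrian (538.8), Ordovician (485.4), Guadalupian (273.01).
Listing youngest first means reversing that sequence.

Neogene → Guadalupian → Ordovician → Cambrian → Tonian → Mesoarchean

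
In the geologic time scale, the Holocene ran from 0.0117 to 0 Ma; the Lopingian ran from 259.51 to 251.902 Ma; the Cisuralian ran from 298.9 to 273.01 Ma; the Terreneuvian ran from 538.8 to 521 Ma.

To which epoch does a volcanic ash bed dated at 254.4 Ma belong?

Lopingian

254.4 Ma lies between 259.51 and 251.902 Ma, so it falls in the Lopingian.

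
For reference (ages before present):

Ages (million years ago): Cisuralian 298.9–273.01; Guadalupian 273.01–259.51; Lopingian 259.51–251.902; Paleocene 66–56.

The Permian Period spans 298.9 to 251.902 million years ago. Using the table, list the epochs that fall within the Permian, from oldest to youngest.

Cisuralian, Guadalupian, Lopingian

Epochs with both bounds inside 298.9–251.902 Ma: Cisuralian (298.9–273.01), Guadalupian (273.01–259.51), Lopingian (259.51–251.902).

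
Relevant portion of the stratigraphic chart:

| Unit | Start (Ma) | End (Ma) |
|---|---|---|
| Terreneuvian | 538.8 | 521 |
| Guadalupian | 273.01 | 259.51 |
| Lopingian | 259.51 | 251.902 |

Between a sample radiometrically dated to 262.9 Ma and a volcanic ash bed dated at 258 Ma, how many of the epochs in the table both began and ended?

0

Checking each listed span, none has both start < 262.9 Ma and end > 258 Ma — every epoch straddles one of the two dates or lies outside them — so the count is 0.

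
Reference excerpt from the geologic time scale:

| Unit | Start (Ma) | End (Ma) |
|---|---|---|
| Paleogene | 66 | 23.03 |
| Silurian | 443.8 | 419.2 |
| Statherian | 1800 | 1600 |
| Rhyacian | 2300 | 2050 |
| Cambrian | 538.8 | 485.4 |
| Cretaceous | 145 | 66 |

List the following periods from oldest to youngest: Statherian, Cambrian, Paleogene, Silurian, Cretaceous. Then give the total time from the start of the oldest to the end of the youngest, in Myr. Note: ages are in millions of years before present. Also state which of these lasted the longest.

Statherian, Cambrian, Silurian, Cretaceous, Paleogene; total span 1776.97 Myr; longest is Statherian

Start ages (Ma): Statherian 1800, Cambrian 538.8, Silurian 443.8, Cretaceous 145, Paleogene 66.
Ordered oldest to youngest: Statherian, Cambrian, Silurian, Cretaceous, Paleogene.
Span = 1800 − 23.03 = 1776.97 Myr.
Durations: Cretaceous 79, Cambrian 53.4, Silurian 24.6, Paleogene 42.97, Statherian 200 → longest is Statherian (200 Myr).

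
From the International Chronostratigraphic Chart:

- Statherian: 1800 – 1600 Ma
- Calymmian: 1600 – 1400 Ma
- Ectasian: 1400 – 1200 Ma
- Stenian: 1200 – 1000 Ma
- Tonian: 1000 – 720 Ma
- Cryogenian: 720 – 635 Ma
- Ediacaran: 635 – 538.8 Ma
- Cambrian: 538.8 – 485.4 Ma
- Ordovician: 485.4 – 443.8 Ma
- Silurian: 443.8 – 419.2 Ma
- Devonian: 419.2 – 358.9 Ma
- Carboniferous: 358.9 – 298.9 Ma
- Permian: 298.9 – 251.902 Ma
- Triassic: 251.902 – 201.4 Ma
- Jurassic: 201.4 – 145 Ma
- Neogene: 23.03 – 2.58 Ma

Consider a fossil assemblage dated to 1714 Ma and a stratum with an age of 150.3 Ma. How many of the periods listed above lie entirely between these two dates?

The older date is 1714 Ma and the younger is 150.3 Ma.
Periods with start < 1714 and end > 150.3 Ma: Calymmian (1600–1400), Ectasian (1400–1200), Stenian (1200–1000), Tonian (1000–720), Cryogenian (720–635), Ediacaran (635–538.8), Cambrian (538.8–485.4), Ordovician (485.4–443.8), Silurian (443.8–419.2), Devonian (419.2–358.9), Carboniferous (358.9–298.9), Permian (298.9–251.902), Triassic (251.902–201.4).
That is 13 complete periods.

13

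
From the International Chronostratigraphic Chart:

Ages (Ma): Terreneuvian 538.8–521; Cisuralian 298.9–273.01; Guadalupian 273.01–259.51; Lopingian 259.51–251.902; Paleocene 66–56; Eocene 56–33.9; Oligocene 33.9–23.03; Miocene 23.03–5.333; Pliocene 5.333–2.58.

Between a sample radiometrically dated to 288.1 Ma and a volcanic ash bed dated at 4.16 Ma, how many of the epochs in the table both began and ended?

6

The older date is 288.1 Ma and the younger is 4.16 Ma.
Epochs with start < 288.1 and end > 4.16 Ma: Guadalupian (273.01–259.51), Lopingian (259.51–251.902), Paleocene (66–56), Eocene (56–33.9), Oligocene (33.9–23.03), Miocene (23.03–5.333).
That is 6 complete epochs.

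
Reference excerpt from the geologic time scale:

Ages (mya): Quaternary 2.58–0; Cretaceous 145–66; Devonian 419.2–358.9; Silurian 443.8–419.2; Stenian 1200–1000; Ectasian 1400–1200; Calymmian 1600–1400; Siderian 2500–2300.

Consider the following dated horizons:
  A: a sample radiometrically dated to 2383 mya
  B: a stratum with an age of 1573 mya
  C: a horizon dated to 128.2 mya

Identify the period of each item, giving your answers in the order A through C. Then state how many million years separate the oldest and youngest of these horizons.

Match each age against the start–end ranges in the excerpt: A = 2383 Ma → Siderian (2500–2300); B = 1573 Ma → Calymmian (1600–1400); C = 128.2 Ma → Cretaceous (145–66).
The largest age is 2383 Ma and the smallest is 128.2 Ma; their difference is 2254.8 Myr.

A — Siderian; B — Calymmian; C — Cretaceous; span 2254.8 million years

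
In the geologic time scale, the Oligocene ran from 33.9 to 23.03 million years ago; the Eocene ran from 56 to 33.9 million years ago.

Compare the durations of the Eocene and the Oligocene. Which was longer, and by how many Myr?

Eocene: 56 − 33.9 = 22.1 Myr.
Oligocene: 33.9 − 23.03 = 10.87 Myr.
Difference: 22.1 − 10.87 = 11.23 Myr, so the Eocene was longer.

Eocene, by 11.23 million years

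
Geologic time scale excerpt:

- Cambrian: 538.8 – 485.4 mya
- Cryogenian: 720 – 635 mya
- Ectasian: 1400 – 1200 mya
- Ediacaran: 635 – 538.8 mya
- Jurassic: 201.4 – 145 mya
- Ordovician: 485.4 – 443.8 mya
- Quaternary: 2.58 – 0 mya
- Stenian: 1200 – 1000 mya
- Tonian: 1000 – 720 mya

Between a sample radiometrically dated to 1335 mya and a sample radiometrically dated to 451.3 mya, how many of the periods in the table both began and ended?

5

1335 Ma sits inside the Ectasian (1400–1200) and 451.3 Ma inside the Ordovician (485.4–443.8); neither of those is wholly between the two dates.
The listed periods lying completely between them are Stenian, Tonian, Cryogenian, Ediacaran, Cambrian — 5 in all.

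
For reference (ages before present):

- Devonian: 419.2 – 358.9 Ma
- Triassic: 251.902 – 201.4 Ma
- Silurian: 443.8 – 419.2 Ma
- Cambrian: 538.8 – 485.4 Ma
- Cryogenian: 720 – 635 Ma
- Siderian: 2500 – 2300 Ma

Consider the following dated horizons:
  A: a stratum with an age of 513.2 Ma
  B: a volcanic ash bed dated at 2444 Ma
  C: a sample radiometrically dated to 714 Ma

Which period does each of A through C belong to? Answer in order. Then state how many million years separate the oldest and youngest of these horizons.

A: 513.2 Ma lies in 538.8–485.4 Ma, so Cambrian.
B: 2444 Ma lies in 2500–2300 Ma, so Siderian.
C: 714 Ma lies in 720–635 Ma, so Cryogenian.
Oldest = 2444 Ma, youngest = 513.2 Ma → span 1930.8 Myr.

A — Cambrian; B — Siderian; C — Cryogenian; span 1930.8 million years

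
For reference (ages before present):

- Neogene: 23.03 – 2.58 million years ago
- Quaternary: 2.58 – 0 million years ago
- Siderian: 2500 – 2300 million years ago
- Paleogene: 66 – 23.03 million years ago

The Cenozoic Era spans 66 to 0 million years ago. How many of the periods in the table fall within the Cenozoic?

Periods inside 66–0 Ma: Paleogene, Neogene, Quaternary — 3 in total.

3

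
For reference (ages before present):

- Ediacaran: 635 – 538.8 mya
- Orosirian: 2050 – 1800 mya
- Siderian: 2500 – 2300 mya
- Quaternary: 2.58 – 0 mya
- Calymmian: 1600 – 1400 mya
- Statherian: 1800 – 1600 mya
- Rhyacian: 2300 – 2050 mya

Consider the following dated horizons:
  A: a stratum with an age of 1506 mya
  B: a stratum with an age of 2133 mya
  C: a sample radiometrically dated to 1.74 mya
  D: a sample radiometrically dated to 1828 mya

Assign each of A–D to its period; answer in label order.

A — Calymmian; B — Rhyacian; C — Quaternary; D — Orosirian

Match each age against the start–end ranges in the excerpt: A = 1506 Ma → Calymmian (1600–1400); B = 2133 Ma → Rhyacian (2300–2050); C = 1.74 Ma → Quaternary (2.58–0); D = 1828 Ma → Orosirian (2050–1800).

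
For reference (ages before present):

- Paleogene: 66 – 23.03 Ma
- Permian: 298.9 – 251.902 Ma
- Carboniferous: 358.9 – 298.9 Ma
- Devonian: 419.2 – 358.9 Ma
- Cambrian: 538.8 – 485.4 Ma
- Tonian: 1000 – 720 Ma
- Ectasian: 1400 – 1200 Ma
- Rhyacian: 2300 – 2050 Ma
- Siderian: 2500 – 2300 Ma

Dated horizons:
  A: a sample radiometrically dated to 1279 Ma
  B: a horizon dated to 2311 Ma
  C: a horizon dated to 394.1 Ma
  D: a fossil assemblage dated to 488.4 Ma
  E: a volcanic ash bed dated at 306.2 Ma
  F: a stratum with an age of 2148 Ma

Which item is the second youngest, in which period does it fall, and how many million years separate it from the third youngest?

C, in the Devonian; 94.3 million years to D

Sorted youngest-first by Ma: E (306.2), C (394.1), D (488.4), A (1279), F (2148), B (2311).
The second youngest is C at 394.1 Ma, which lies in 419.2–358.9 Ma: the Devonian.
The third youngest is D at 488.4 Ma; separation = |394.1 − 488.4| = 94.3 Myr.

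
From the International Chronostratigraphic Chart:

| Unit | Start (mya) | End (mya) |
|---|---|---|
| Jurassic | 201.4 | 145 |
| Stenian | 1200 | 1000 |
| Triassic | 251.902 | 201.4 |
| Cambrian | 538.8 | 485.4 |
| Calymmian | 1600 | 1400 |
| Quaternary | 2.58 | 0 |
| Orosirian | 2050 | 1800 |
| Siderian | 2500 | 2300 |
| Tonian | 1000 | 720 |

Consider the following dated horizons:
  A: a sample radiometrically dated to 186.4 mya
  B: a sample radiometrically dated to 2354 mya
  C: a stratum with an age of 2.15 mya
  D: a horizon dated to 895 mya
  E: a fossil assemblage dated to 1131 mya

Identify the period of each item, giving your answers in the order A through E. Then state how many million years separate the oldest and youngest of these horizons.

A: 186.4 Ma lies in 201.4–145 Ma, so Jurassic.
B: 2354 Ma lies in 2500–2300 Ma, so Siderian.
C: 2.15 Ma lies in 2.58–0 Ma, so Quaternary.
D: 895 Ma lies in 1000–720 Ma, so Tonian.
E: 1131 Ma lies in 1200–1000 Ma, so Stenian.
Oldest = 2354 Ma, youngest = 2.15 Ma → span 2351.85 Myr.

A — Jurassic; B — Siderian; C — Quaternary; D — Tonian; E — Stenian; span 2351.85 million years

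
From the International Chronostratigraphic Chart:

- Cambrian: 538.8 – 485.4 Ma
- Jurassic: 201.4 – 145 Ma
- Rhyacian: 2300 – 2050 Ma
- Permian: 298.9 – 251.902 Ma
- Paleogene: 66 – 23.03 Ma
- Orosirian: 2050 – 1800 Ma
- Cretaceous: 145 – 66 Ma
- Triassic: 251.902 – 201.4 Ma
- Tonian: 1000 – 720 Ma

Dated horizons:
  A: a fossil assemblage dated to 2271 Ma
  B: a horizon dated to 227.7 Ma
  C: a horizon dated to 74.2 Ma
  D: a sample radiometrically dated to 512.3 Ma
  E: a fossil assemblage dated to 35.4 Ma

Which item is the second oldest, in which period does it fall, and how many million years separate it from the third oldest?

Larger Ma means older, so oldest first: A 2271 > D 512.3 > B 227.7 > C 74.2 > E 35.4.
Counting 2 along gives D (512.3 Ma); the excerpt puts that inside the Cambrian, 538.8–485.4 Ma.
Next in line is B (227.7 Ma), and 512.3 − 227.7 = 284.6 Myr.

D, in the Cambrian; 284.6 million years to B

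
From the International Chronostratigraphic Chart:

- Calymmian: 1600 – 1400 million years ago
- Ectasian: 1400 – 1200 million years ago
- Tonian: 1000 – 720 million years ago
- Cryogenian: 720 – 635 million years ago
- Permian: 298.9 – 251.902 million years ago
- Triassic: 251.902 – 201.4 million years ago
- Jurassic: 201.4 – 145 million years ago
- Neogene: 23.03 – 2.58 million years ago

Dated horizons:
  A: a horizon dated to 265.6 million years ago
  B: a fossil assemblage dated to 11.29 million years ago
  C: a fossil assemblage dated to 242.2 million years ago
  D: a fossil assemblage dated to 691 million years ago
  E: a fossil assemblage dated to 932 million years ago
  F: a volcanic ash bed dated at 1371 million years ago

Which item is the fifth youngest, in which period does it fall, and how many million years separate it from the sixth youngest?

Smaller Ma means younger, so youngest first: B 11.29 < C 242.2 < A 265.6 < D 691 < E 932 < F 1371.
Counting 5 along gives E (932 Ma); the excerpt puts that inside the Tonian, 1000–720 Ma.
Next in line is F (1371 Ma), and 1371 − 932 = 439 Myr.

E, in the Tonian; 439 million years to F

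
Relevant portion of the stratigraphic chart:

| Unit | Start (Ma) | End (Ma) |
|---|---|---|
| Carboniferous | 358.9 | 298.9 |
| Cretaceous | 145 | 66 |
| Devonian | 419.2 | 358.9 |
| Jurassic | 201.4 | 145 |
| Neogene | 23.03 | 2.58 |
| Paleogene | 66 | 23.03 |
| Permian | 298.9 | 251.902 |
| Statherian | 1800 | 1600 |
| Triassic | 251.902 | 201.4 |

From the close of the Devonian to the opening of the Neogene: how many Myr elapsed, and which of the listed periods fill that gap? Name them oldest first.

335.87 million years; Carboniferous, Permian, Triassic, Jurassic, Cretaceous, Paleogene

The Devonian closes at 358.9 Ma and the Neogene opens at 23.03 Ma, so the interval is 358.9 − 23.03 = 335.87 Myr.
A period fits inside if it starts at or after 358.9 Ma and ends at or before 23.03 Ma; oldest first that gives Carboniferous, Permian, Triassic, Jurassic, Cretaceous, Paleogene.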